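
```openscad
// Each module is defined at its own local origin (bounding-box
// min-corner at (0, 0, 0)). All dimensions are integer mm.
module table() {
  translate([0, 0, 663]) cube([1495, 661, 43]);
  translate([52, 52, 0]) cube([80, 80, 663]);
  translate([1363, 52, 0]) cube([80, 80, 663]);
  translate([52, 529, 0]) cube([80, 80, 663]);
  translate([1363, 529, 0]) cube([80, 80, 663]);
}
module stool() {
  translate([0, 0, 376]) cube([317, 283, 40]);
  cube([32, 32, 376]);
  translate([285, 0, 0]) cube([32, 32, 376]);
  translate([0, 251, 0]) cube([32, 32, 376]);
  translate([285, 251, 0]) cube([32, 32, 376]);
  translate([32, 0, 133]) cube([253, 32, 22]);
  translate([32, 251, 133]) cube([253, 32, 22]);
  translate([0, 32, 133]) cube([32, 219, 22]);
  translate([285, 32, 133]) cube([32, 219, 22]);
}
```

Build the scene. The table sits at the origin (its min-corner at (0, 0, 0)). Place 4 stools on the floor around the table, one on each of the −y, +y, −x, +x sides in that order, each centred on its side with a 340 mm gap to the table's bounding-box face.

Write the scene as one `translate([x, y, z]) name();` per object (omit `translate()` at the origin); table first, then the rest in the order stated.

table();
translate([589, -623, 0]) stool();
translate([589, 1001, 0]) stool();
translate([-657, 189, 0]) stool();
translate([1835, 189, 0]) stool();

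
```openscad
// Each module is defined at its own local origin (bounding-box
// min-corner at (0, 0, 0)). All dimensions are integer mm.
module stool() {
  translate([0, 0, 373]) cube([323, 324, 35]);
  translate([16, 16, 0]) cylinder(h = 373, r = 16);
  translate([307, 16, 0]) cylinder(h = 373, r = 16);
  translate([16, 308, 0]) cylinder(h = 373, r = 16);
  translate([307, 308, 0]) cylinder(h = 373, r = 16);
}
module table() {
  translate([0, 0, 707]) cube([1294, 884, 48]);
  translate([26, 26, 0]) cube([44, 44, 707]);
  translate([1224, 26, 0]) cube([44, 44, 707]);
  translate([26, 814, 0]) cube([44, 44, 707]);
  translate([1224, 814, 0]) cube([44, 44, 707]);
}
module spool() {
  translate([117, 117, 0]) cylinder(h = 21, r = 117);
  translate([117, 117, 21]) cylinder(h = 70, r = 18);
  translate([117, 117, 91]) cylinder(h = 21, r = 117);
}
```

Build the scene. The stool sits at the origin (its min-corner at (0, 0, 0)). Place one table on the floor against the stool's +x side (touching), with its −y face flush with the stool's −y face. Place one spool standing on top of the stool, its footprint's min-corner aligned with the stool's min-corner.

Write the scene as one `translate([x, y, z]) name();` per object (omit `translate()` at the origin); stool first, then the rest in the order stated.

stool();
translate([323, 0, 0]) table();
translate([0, 0, 408]) spool();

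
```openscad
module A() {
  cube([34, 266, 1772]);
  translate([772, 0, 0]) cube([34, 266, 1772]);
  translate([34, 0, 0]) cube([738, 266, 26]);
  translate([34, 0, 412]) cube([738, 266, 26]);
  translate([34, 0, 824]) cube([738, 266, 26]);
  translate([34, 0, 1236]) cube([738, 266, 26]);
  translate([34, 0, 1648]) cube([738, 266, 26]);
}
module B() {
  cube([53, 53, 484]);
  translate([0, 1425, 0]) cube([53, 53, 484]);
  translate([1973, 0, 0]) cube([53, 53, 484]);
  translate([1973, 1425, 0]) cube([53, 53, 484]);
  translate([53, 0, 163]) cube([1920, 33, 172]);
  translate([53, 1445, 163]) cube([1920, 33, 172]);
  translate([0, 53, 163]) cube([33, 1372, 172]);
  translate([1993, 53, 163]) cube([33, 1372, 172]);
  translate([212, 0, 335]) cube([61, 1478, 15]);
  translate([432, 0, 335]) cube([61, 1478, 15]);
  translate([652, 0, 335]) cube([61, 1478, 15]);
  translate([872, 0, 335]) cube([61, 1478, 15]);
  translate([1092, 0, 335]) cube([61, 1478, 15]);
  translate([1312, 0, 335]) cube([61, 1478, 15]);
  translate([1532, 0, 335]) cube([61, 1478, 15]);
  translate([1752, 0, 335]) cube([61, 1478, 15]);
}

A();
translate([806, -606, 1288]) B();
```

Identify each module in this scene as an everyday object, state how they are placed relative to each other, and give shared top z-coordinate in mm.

A is a bookshelf. B is a bed frame. The bed frame is beside the bookshelf with their tops flush at z = 1772. The shared top z-coordinate is 1772 mm.

Both tops at z = 1772 mm.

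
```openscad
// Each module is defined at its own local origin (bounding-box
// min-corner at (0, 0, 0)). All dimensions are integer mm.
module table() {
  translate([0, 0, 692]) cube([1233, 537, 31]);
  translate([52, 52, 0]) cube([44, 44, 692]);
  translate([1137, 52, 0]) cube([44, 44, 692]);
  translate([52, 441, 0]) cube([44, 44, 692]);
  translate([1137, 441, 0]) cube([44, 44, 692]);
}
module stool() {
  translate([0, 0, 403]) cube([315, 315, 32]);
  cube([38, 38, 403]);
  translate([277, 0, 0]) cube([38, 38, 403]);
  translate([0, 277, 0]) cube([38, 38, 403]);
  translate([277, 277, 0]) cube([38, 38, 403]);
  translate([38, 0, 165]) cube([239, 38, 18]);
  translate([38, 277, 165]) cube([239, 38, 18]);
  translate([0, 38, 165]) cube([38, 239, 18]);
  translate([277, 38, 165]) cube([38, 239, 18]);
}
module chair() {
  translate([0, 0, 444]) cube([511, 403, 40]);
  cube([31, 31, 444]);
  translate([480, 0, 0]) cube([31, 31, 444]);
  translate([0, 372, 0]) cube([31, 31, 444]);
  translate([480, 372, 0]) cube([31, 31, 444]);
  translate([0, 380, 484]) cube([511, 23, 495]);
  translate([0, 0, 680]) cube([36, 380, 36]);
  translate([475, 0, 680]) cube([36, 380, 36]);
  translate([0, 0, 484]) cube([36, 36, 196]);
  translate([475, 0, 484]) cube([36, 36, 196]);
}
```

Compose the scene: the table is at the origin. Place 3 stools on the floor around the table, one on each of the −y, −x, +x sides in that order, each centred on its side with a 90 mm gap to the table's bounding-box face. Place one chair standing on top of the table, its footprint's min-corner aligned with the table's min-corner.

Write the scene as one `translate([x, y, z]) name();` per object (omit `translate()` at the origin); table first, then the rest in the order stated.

table();
translate([459, -405, 0]) stool();
translate([-405, 111, 0]) stool();
translate([1323, 111, 0]) stool();
translate([0, 0, 723]) chair();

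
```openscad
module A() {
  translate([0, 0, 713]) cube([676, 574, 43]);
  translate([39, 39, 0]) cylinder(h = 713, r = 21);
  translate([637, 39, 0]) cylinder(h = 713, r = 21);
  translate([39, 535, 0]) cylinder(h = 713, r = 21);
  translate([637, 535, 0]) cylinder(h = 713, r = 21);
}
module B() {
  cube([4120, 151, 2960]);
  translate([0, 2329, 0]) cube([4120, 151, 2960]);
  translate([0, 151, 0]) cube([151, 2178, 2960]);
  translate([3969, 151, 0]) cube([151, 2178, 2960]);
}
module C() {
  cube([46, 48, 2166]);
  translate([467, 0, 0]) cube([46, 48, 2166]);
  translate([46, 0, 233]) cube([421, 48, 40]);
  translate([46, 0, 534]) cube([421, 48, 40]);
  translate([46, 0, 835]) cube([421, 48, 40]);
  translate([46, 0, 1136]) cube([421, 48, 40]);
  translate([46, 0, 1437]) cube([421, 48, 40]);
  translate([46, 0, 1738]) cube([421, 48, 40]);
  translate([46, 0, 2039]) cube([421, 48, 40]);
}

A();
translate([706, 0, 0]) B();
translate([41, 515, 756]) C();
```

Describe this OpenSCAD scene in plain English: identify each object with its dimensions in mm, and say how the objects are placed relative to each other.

A is a table with a 676×574 mm rectangular top, 43 mm thick, top surface at z = 756 mm, supported by four round legs of 42 mm diameter, each leg's bounding box inset 18 mm from the nearest pair of top edges, running from the floor.

B is the wall frame of a small rectangular building: four walls, each 2960 mm tall and 151 mm thick, enclosing a footprint 4120 mm (x) by 2480 mm (y) outside-to-outside, with no floor or roof. The front and back walls (the −y and +y sides) span the full width; the two side walls fit between them.

C is a wooden ladder with two side rails of 46×48 mm section and 2166 mm height, set 513 mm apart overall. Between them run 7 rectangular rungs (48 mm deep, 40 mm thick), front faces flush with the rails' −y face. The bottom of the first rung is 233 mm above the floor and each subsequent rung is 301 mm higher than the one below.

The house frame is on the floor beside the table on its +x side. The ladder is on top of the table.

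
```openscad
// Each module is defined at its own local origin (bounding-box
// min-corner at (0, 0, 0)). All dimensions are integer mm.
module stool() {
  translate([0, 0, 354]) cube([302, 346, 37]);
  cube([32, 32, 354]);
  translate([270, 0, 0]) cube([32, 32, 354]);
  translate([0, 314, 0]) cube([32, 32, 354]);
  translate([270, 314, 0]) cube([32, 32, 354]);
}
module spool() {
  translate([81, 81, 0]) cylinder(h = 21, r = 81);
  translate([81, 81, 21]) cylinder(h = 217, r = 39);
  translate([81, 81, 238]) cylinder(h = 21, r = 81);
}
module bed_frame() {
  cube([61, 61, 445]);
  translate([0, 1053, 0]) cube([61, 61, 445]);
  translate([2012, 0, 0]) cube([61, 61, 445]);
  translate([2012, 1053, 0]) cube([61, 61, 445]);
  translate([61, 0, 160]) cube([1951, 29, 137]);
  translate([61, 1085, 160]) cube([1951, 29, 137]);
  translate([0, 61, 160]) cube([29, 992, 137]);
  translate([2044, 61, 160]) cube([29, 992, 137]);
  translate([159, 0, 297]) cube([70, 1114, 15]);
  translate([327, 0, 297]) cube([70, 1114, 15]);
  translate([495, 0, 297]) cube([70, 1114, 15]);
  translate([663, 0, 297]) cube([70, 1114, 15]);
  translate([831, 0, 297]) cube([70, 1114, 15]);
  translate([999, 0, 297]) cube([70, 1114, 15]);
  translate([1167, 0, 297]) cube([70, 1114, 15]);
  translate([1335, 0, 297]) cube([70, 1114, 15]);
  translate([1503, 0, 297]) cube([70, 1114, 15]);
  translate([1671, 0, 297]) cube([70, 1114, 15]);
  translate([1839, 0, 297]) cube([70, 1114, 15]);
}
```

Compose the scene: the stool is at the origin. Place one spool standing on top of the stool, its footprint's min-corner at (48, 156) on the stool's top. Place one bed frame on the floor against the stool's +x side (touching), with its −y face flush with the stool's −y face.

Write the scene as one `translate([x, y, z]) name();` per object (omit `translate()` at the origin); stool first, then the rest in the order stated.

stool();
translate([48, 156, 391]) spool();
translate([302, 0, 0]) bed_frame();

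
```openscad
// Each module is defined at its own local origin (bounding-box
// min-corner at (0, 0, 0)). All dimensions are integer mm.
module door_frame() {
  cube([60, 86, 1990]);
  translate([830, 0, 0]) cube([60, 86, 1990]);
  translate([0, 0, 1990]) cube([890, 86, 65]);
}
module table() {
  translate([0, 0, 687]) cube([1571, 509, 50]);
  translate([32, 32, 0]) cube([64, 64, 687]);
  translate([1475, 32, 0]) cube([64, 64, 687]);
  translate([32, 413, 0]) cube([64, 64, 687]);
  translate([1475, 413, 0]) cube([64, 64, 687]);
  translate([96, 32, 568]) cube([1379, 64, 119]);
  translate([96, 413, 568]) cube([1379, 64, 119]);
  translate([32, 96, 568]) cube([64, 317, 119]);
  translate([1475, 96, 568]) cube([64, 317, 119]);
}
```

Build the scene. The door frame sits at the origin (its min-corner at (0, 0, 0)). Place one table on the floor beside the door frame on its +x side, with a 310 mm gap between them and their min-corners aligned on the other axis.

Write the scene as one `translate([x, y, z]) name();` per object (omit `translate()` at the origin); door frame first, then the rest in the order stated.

door_frame();
translate([1200, 0, 0]) table();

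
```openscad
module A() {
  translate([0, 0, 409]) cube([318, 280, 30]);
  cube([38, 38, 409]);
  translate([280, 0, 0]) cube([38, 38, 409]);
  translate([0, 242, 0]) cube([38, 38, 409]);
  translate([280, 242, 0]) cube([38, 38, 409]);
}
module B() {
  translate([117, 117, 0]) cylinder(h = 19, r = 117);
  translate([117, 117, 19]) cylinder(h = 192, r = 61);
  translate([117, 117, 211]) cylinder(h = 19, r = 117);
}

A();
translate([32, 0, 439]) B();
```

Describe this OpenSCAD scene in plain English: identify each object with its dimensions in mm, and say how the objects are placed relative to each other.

A is a four-legged stool. The seat is a 318×280×30 mm slab whose top surface is at z = 439 mm; four square legs, each 38×38 mm in cross-section, run from the floor (z = 0) to the underside of the seat, each flush with a corner of the seat.

B is a spool: two coaxial disc flanges of radius 117 mm and thickness 19 mm, joined by a core cylinder of radius 61 mm and height 192 mm. The lower flange rests on z = 0 and the three cylinders share a vertical axis.

The spool is on top of the stool.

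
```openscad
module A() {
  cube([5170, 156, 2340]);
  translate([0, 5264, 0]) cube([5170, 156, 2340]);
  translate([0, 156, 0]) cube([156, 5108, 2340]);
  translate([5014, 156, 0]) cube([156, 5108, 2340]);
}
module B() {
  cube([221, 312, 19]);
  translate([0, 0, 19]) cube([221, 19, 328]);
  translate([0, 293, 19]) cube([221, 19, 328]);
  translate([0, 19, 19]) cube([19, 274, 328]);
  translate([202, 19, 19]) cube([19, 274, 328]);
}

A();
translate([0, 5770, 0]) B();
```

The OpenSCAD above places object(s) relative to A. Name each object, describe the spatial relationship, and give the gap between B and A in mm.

A is a house frame. B is an open box. The open box is on the floor beside the house frame on its +y side. The gap between the open box and the house frame is 350 mm.

The open box's nearest face is 350 mm from the house frame's +y face.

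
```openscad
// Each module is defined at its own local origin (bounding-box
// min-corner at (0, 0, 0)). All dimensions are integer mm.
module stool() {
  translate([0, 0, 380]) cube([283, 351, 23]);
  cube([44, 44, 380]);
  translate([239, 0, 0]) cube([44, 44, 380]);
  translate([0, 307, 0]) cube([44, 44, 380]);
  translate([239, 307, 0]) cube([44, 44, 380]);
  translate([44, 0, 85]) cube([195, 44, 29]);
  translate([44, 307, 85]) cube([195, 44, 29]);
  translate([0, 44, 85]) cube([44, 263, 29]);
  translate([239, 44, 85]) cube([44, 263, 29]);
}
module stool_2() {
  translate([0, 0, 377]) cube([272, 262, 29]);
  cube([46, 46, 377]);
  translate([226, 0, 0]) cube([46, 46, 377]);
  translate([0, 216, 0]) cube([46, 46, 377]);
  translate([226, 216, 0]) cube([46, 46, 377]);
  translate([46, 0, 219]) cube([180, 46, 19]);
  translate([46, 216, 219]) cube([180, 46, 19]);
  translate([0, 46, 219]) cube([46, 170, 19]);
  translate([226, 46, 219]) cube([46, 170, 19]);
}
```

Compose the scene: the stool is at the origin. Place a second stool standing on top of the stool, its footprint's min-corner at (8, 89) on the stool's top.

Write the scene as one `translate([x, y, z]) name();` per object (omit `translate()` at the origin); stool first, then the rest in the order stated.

stool();
translate([8, 89, 403]) stool_2();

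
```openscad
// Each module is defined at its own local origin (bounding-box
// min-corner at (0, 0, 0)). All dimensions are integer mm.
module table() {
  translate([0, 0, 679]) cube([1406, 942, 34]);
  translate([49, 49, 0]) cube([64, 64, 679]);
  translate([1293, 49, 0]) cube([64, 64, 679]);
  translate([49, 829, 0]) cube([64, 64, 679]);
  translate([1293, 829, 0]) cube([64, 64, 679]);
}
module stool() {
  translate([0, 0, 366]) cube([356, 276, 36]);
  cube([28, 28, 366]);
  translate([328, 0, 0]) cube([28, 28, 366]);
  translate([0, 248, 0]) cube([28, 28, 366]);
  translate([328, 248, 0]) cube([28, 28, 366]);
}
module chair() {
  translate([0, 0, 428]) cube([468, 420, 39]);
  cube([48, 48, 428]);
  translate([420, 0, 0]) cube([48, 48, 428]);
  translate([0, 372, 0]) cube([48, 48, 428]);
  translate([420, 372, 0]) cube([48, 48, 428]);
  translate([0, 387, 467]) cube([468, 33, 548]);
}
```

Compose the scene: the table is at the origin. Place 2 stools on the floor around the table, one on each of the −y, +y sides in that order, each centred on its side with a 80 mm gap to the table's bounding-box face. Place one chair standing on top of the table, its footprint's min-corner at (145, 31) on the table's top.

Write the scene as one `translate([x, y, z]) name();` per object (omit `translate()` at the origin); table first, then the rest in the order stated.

table();
translate([525, -356, 0]) stool();
translate([525, 1022, 0]) stool();
translate([145, 31, 713]) chair();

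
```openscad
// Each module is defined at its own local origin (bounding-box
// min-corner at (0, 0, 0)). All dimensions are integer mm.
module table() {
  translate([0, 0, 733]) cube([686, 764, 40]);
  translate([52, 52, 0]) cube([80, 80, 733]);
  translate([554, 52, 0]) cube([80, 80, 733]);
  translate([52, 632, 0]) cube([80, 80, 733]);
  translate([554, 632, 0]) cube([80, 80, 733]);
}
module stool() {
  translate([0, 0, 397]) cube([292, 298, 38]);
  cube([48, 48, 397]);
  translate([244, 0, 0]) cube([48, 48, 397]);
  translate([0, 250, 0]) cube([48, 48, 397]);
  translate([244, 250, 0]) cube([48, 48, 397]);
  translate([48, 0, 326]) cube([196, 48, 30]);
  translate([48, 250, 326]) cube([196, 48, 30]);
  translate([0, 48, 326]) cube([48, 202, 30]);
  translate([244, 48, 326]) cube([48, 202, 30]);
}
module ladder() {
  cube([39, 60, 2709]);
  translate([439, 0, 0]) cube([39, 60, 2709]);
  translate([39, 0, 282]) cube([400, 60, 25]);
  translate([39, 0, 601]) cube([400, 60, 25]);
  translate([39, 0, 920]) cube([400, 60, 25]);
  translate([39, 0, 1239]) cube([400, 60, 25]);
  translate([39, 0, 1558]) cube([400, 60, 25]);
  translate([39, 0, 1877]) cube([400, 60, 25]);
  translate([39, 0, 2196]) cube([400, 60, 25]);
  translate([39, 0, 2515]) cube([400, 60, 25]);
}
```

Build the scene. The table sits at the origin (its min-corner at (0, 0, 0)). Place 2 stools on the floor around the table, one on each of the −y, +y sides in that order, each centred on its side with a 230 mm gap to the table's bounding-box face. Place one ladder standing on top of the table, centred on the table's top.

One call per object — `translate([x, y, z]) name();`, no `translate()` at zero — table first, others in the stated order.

table();
translate([197, -528, 0]) stool();
translate([197, 994, 0]) stool();
translate([104, 352, 773]) ladder();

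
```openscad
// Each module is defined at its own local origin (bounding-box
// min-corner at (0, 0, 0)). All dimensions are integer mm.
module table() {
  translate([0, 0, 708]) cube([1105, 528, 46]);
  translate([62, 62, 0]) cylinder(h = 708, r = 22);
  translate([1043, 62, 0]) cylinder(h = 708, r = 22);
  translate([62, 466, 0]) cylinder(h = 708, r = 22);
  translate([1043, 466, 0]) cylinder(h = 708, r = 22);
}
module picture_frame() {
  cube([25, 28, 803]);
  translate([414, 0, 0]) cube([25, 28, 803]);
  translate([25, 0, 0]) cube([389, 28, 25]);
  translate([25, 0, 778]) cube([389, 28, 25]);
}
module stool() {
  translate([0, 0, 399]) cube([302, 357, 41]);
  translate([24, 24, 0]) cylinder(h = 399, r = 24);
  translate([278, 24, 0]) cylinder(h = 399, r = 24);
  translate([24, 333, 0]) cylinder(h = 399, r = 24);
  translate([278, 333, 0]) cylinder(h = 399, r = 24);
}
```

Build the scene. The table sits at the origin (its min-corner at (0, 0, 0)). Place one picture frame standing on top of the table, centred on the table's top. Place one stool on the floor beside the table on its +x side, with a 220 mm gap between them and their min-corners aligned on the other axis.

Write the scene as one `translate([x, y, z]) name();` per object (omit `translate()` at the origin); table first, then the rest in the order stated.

table();
translate([333, 250, 754]) picture_frame();
translate([1325, 0, 0]) stool();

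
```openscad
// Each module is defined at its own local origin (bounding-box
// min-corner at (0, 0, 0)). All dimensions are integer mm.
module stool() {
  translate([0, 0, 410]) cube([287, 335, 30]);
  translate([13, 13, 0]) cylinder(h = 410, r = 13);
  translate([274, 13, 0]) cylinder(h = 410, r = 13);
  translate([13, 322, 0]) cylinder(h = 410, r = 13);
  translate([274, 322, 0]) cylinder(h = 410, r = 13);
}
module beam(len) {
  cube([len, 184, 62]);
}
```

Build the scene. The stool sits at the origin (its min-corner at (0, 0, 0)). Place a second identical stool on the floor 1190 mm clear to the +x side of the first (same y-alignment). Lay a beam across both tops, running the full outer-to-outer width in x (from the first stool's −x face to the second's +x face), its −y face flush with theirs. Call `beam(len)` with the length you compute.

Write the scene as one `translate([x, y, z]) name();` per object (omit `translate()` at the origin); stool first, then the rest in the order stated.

stool();
translate([1477, 0, 0]) stool();
translate([0, 0, 440]) beam(1764);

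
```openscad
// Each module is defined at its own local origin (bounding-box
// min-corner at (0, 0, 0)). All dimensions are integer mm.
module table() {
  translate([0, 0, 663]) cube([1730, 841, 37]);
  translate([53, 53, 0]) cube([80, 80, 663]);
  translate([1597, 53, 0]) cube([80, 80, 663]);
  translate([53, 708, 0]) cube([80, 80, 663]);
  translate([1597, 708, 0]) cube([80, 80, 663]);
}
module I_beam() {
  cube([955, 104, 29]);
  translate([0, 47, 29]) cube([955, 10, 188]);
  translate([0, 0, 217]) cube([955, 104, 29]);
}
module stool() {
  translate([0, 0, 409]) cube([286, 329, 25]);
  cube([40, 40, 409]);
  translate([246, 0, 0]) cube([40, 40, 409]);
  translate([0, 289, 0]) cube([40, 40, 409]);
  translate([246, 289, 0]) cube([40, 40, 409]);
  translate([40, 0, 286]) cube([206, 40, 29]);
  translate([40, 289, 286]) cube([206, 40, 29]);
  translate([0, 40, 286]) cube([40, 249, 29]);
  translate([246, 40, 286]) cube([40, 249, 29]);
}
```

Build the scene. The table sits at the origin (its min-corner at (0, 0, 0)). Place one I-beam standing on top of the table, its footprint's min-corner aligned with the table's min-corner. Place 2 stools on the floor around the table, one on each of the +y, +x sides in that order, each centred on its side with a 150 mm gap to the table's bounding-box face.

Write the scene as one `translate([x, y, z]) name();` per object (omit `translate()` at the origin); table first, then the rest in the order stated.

table();
translate([0, 0, 700]) I_beam();
translate([722, 991, 0]) stool();
translate([1880, 256, 0]) stool();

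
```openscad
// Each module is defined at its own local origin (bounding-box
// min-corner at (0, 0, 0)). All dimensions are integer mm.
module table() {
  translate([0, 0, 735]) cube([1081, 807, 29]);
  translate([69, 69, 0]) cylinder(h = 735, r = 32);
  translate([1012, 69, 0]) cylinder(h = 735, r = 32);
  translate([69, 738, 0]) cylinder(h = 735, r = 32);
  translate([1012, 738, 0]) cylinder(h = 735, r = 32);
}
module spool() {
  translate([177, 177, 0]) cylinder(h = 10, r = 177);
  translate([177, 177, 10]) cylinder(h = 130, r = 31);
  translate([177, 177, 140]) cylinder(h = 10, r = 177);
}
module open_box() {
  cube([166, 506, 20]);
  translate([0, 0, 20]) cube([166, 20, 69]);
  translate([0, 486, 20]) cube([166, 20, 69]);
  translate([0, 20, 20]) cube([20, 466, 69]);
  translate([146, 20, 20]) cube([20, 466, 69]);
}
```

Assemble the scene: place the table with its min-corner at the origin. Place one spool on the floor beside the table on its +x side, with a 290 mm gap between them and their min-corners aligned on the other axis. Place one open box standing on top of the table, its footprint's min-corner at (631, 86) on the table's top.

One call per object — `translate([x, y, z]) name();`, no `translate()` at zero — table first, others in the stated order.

table();
translate([1371, 0, 0]) spool();
translate([631, 86, 764]) open_box();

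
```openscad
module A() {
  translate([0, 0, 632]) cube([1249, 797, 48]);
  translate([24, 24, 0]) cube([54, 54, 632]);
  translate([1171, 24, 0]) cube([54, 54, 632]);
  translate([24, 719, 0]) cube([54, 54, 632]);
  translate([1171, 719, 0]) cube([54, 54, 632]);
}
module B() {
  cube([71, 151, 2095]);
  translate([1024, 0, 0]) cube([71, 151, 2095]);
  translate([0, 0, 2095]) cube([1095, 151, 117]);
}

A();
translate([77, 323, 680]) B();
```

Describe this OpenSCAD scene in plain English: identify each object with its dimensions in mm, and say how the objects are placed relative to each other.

A is a table with a 1249×797 mm rectangular top, 48 mm thick, top surface at z = 680 mm, supported by four 54×54 mm square legs, each inset 24 mm from the nearest pair of top edges, running from the floor.

B is a rectangular door frame: two vertical jambs of 71×151 mm section, 2095 mm tall, with a clear opening 953 mm wide between their inner faces. A header 117 mm tall and 151 mm deep lies on top of the jambs and spans the full outside width.

The door frame is on top of the table, centred.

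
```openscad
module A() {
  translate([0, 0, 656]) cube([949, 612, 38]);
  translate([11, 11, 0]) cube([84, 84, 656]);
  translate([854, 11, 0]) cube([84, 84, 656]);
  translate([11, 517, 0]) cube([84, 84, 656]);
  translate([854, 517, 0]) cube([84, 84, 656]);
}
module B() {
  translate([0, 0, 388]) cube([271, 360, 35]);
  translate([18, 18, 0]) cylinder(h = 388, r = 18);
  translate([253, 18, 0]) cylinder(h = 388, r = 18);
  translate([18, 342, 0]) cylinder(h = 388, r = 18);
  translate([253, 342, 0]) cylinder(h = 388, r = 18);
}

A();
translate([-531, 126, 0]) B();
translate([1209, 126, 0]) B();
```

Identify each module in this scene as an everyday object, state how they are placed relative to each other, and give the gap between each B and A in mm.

A is a table. B is a stool. Two stools sit around the table at the −x, +x sides. The gap between each stool and the table is 260 mm.

Each stool's nearest face is 260 mm from the table's bounding box.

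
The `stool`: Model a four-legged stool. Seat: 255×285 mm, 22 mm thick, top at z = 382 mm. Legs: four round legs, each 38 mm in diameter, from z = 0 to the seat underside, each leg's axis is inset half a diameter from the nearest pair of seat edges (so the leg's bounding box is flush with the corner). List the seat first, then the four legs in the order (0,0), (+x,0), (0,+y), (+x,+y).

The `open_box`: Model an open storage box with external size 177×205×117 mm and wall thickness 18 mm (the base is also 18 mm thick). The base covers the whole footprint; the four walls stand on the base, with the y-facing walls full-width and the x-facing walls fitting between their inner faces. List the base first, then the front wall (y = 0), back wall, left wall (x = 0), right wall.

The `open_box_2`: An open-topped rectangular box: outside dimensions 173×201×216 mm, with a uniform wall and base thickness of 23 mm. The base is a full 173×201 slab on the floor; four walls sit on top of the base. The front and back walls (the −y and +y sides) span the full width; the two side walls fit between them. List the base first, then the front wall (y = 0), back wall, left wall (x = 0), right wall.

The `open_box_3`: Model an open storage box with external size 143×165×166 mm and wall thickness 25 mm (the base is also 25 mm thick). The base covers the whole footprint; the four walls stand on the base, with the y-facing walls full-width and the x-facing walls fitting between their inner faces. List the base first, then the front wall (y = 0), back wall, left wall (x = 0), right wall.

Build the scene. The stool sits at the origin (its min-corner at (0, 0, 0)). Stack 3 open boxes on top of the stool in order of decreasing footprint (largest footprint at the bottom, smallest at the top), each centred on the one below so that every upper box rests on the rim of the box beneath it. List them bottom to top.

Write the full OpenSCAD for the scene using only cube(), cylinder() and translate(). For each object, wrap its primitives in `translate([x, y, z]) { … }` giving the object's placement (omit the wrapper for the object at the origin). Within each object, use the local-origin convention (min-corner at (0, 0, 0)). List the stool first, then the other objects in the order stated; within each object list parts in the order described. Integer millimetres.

translate([0, 0, 360]) cube([255, 285, 22]);
translate([19, 19, 0]) cylinder(h = 360, r = 19);
translate([236, 19, 0]) cylinder(h = 360, r = 19);
translate([19, 266, 0]) cylinder(h = 360, r = 19);
translate([236, 266, 0]) cylinder(h = 360, r = 19);
translate([39, 40, 382]) {
  cube([177, 205, 18]);
  translate([0, 0, 18]) cube([177, 18, 99]);
  translate([0, 187, 18]) cube([177, 18, 99]);
  translate([0, 18, 18]) cube([18, 169, 99]);
  translate([159, 18, 18]) cube([18, 169, 99]);
}
translate([41, 42, 499]) {
  cube([173, 201, 23]);
  translate([0, 0, 23]) cube([173, 23, 193]);
  translate([0, 178, 23]) cube([173, 23, 193]);
  translate([0, 23, 23]) cube([23, 155, 193]);
  translate([150, 23, 23]) cube([23, 155, 193]);
}
translate([56, 60, 715]) {
  cube([143, 165, 25]);
  translate([0, 0, 25]) cube([143, 25, 141]);
  translate([0, 140, 25]) cube([143, 25, 141]);
  translate([0, 25, 25]) cube([25, 115, 141]);
  translate([118, 25, 25]) cube([25, 115, 141]);
}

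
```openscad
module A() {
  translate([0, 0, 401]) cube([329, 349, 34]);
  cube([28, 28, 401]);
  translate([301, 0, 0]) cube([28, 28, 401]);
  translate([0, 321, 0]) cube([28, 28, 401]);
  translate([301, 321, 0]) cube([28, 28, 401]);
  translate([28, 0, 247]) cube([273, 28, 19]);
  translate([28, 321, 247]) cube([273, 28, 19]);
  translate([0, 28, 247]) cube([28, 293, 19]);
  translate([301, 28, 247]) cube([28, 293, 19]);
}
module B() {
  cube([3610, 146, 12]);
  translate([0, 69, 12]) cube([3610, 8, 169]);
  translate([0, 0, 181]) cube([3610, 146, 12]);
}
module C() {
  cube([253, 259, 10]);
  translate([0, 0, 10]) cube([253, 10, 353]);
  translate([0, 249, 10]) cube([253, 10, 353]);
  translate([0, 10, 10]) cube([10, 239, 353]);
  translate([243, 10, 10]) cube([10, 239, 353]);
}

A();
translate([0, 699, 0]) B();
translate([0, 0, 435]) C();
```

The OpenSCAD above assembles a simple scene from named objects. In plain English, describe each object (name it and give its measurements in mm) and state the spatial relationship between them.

A is a four-legged stool. The seat is a 329×349×34 mm slab whose top surface is at z = 435 mm; four square legs, each 28×28 mm in cross-section, run from the floor (z = 0) to the underside of the seat, each flush with a corner of the seat. Four stretchers, 28 mm wide and 19 mm tall, connect adjacent legs with their undersides at z = 247 mm, each running between the inner faces of the legs it joins and aligned with the legs' outer faces on the other axis.

B is an I-beam lying along x, 3610 mm long. Overall section height 193 mm. Two flanges 146 mm wide (y) and 12 mm thick, one on the floor and one at the top; a web 8 mm thick runs between them, centred on the flange width.

C is an open storage box with external size 253×259×363 mm and wall thickness 10 mm (the base is also 10 mm thick). The base covers the whole footprint; the four walls stand on the base, with the y-facing walls full-width and the x-facing walls fitting between their inner faces.

The I-beam is on the floor beside the stool on its +y side. The open box is on top of the stool.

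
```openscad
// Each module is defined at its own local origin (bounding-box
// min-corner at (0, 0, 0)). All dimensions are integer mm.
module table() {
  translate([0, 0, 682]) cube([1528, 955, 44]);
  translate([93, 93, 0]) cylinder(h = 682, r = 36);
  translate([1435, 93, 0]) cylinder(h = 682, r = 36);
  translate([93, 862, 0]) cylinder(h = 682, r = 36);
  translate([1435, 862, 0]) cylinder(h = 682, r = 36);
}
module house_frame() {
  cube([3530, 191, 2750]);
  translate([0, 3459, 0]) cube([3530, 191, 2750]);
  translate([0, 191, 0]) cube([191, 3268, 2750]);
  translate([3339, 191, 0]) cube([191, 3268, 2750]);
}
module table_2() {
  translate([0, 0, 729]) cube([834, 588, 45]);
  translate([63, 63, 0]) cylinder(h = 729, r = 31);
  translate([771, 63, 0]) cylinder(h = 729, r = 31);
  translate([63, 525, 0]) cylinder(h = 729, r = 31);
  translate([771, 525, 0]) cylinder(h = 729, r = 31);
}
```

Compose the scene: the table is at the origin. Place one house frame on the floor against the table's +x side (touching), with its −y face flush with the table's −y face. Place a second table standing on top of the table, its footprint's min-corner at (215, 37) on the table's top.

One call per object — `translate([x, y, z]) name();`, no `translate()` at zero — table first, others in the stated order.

table();
translate([1528, 0, 0]) house_frame();
translate([215, 37, 726]) table_2();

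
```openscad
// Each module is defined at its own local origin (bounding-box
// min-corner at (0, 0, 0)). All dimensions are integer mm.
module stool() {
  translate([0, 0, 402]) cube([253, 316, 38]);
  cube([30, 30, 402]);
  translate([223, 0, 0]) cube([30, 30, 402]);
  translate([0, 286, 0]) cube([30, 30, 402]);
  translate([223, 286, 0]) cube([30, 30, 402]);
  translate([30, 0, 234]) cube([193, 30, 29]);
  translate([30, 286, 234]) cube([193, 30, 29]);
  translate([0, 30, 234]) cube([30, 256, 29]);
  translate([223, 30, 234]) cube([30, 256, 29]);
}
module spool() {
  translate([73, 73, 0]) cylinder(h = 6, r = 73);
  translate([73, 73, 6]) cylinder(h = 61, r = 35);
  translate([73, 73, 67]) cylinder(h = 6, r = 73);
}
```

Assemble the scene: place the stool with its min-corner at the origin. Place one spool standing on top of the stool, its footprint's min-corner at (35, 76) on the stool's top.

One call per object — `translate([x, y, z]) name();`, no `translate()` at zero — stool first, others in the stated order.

stool();
translate([35, 76, 440]) spool();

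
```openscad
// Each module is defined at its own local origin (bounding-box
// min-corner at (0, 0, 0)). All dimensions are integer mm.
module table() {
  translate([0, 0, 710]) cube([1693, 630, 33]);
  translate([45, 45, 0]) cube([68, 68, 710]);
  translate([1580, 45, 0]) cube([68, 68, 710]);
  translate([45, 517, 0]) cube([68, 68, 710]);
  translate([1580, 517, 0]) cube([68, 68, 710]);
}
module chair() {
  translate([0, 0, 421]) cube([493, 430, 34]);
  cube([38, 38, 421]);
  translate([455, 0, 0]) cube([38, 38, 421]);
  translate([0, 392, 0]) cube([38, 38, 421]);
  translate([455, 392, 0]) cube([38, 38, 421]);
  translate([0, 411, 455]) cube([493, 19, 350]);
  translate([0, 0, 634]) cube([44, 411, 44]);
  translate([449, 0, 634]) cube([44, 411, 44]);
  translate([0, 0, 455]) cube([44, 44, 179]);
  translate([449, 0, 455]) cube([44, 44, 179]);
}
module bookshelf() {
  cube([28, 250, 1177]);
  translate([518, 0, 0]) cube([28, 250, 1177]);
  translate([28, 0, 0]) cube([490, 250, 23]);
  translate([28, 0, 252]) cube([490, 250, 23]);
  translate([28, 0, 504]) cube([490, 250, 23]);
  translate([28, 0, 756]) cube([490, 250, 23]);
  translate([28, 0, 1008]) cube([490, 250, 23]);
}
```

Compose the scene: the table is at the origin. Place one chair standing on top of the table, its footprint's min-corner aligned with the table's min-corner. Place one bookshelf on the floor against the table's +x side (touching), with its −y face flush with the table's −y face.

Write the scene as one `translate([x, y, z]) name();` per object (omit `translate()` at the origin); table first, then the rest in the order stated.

table();
translate([0, 0, 743]) chair();
translate([1693, 0, 0]) bookshelf();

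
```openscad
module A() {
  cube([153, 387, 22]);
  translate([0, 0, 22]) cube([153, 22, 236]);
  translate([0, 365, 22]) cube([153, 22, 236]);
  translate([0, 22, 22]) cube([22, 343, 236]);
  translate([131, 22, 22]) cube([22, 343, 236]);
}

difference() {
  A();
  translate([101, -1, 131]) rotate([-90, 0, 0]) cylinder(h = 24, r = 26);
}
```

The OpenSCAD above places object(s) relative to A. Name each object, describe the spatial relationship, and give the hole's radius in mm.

The subtracted cylinder has r = 26 mm.

A is an open box. The open box has a circular hole through its front wall. The hole's radius is 26 mm.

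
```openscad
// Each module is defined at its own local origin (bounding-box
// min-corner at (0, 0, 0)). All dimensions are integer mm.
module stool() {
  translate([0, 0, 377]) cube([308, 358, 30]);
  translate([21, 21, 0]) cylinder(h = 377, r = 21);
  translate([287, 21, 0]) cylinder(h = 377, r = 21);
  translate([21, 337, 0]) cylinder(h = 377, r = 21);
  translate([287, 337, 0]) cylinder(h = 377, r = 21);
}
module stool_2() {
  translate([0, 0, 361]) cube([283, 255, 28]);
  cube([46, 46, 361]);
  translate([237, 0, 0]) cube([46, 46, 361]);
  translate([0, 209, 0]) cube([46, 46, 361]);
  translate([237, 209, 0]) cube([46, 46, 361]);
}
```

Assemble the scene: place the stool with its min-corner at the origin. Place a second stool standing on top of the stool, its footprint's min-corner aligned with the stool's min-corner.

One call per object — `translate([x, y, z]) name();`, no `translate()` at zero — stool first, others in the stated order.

stool();
translate([0, 0, 407]) stool_2();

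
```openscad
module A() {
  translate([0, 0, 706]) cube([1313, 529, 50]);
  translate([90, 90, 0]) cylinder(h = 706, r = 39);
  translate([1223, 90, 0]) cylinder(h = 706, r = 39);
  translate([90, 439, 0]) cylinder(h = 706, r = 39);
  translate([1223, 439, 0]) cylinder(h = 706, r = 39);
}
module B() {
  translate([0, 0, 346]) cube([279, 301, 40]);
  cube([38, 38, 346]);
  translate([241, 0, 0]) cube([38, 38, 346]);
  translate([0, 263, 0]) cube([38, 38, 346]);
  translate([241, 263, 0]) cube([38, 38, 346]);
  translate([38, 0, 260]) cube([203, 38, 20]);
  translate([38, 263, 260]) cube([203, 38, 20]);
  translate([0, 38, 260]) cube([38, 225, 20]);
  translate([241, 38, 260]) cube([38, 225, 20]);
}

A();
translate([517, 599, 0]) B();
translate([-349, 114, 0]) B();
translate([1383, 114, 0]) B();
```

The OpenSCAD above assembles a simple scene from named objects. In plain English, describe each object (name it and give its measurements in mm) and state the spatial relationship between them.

A is a table with a 1313×529 mm rectangular top, 50 mm thick, top surface at z = 756 mm, supported by four round legs of 78 mm diameter, each leg's bounding box inset 51 mm from the nearest pair of top edges, running from the floor.

B is a four-legged stool. The seat is a 279×301×40 mm slab whose top surface is at z = 386 mm; four square legs, each 38×38 mm in cross-section, run from the floor (z = 0) to the underside of the seat, each flush with a corner of the seat. Four stretchers, 38 mm wide and 20 mm tall, connect adjacent legs with their undersides at z = 260 mm, each running between the inner faces of the legs it joins and aligned with the legs' outer faces on the other axis.

Three stools sit around the table at the +y, −x, +x sides.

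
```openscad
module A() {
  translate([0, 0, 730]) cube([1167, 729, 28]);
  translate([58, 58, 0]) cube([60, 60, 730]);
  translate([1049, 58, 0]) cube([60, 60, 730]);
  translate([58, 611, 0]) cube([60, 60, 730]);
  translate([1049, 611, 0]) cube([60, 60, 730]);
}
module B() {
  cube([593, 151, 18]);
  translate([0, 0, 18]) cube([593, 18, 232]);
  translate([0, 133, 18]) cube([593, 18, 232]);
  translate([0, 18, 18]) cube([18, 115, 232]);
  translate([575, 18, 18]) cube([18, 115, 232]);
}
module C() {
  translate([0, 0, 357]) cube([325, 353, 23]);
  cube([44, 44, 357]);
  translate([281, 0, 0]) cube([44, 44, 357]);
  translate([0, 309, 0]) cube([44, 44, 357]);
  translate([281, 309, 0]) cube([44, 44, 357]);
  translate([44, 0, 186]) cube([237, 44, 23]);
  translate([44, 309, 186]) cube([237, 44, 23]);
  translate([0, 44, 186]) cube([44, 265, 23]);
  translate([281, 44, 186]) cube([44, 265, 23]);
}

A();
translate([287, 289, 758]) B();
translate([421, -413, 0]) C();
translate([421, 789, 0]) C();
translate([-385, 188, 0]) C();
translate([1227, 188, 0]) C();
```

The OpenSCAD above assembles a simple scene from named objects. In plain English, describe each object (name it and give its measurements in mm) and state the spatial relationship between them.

A is a table with a 1167×729 mm rectangular top, 28 mm thick, top surface at z = 758 mm, supported by four 60×60 mm square legs, each inset 58 mm from the nearest pair of top edges, running from the floor.

B is an open-topped rectangular box: outside dimensions 593×151×250 mm, with a uniform wall and base thickness of 18 mm. The base is a full 593×151 slab on the floor; four walls sit on top of the base. The front and back walls (the −y and +y sides) span the full width; the two side walls fit between them.

C is a four-legged stool. The seat is a 325×353×23 mm slab whose top surface is at z = 380 mm; four square legs, each 44×44 mm in cross-section, run from the floor (z = 0) to the underside of the seat, each flush with a corner of the seat. Four stretchers, 44 mm wide and 23 mm tall, connect adjacent legs with their undersides at z = 186 mm, each running between the inner faces of the legs it joins and aligned with the legs' outer faces on the other axis.

The open box is on top of the table, centred. Four stools sit around the table at the −y, +y, −x, +x sides.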